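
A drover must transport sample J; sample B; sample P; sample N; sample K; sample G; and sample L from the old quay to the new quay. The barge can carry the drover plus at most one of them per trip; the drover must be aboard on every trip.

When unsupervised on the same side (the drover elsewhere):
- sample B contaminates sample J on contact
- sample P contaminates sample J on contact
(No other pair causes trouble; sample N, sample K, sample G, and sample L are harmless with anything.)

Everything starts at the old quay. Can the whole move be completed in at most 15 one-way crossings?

Yes

Yes — this plan uses 15 crossings (≤ 15):
1. Drover goes to the new quay with sample J.
2. Drover goes back to the old quay alone.
3. Drover goes to the new quay with sample B.
4. Drover goes back to the old quay with sample J.
5. Drover goes to the new quay with sample P.
6. Drover goes back to the old quay alone.
7. Drover goes to the new quay with sample N.
8. Drover goes back to the old quay alone.
9. Drover goes to the new quay with sample K.
10. Drover goes back to the old quay alone.
11. Drover goes to the new quay with sample G.
12. Drover goes back to the old quay alone.
13. Drover goes to the new quay with sample L.
14. Drover goes back to the old quay alone.
15. Drover goes to the new quay with sample J.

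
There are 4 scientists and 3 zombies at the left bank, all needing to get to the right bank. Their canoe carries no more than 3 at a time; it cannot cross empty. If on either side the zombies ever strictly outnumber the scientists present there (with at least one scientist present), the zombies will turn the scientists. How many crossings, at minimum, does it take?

5

Counting alone: each trip to the right bank takes at most 3 across and each return brings at least 1 back, so after t trips out (and t−1 returns) at most 3t − (t−1) of the 7 are across; that first reaches 7 at t = 3, so at least 5 crossings are needed.
The plan below uses exactly 5 crossings, so it is optimal:
1. 3 zombies → the right bank.  (the left bank: 4S 0Z; the right bank: 0S 3Z)
2. 1 zombie ← the left bank.  (the left bank: 4S 1Z; the right bank: 0S 2Z)
3. 3 scientists → the right bank.  (the left bank: 1S 1Z; the right bank: 3S 2Z)
4. 1 scientist ← the left bank.  (the left bank: 2S 1Z; the right bank: 2S 2Z)
5. 2 scientists and 1 zombie → the right bank.  (the left bank: 0S 0Z; the right bank: 4S 3Z)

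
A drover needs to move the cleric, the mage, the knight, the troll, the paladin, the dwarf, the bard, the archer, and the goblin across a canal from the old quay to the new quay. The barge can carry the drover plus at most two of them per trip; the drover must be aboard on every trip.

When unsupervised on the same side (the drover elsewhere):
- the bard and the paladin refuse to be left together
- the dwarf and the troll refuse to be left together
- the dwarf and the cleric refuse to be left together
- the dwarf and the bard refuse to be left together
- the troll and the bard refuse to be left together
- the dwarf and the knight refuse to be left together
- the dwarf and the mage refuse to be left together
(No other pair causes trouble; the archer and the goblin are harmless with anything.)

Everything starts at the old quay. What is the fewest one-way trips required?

15

Counting alone: the drover can take at most 2 across per trip to the new quay, so moving all 9 needs at least 5 loaded trips out, with a return between consecutive ones — at least 9 crossings.
The safety rule pushes this higher. Following every safe sequence of crossings, the most of the 9 that can be at the new quay as the barge arrives there on crossings 9, 11, 13 is 6, 7, 8 respectively — never all 9.
So no plan with fewer than 15 crossings exists, and this one achieves 15:
1. Drover goes to the new quay with the bard and the dwarf.  [the old quay: the archer, the cleric, the goblin, the knight, the mage, the paladin, the troll | the new quay: the bard, the dwarf]
2. Drover goes back to the old quay with the dwarf.  [the old quay: the archer, the cleric, the dwarf, the goblin, the knight, the mage, the paladin, the troll | the new quay: the bard]
3. Drover goes to the new quay with the cleric and the dwarf.  [the old quay: the archer, the goblin, the knight, the mage, the paladin, the troll | the new quay: the bard, the cleric, the dwarf]
4. Drover goes back to the old quay with the dwarf.  [the old quay: the archer, the dwarf, the goblin, the knight, the mage, the paladin, the troll | the new quay: the bard, the cleric]
5. Drover goes to the new quay with the dwarf and the mage.  [the old quay: the archer, the goblin, the knight, the paladin, the troll | the new quay: the bard, the cleric, the dwarf, the mage]
6. Drover goes back to the old quay with the dwarf.  [the old quay: the archer, the dwarf, the goblin, the knight, the paladin, the troll | the new quay: the bard, the cleric, the mage]
7. Drover goes to the new quay with the knight and the troll.  [the old quay: the archer, the dwarf, the goblin, the paladin | the new quay: the bard, the cleric, the knight, the mage, the troll]
8. Drover goes back to the old quay with the troll.  [the old quay: the archer, the dwarf, the goblin, the paladin, the troll | the new quay: the bard, the cleric, the knight, the mage]
9. Drover goes to the new quay with the paladin and the troll.  [the old quay: the archer, the dwarf, the goblin | the new quay: the bard, the cleric, the knight, the mage, the paladin, the troll]
10. Drover goes back to the old quay with the bard.  [the old quay: the archer, the bard, the dwarf, the goblin | the new quay: the cleric, the knight, the mage, the paladin, the troll]
11. Drover goes to the new quay with the archer and the dwarf.  [the old quay: the bard, the goblin | the new quay: the archer, the cleric, the dwarf, the knight, the mage, the paladin, the troll]
12. Drover goes back to the old quay with the dwarf.  [the old quay: the bard, the dwarf, the goblin | the new quay: the archer, the cleric, the knight, the mage, the paladin, the troll]
13. Drover goes to the new quay with the dwarf and the goblin.  [the old quay: the bard | the new quay: the archer, the cleric, the dwarf, the goblin, the knight, the mage, the paladin, the troll]
14. Drover goes back to the old quay with the dwarf.  [the old quay: the bard, the dwarf | the new quay: the archer, the cleric, the goblin, the knight, the mage, the paladin, the troll]
15. Drover goes to the new quay with the bard and the dwarf.  [the old quay: — | the new quay: the archer, the bard, the cleric, the dwarf, the goblin, the knight, the mage, the paladin, the troll]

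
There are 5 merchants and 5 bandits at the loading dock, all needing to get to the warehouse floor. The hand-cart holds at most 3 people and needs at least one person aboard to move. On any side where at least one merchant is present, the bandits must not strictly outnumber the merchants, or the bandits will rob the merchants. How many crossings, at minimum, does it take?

Counting alone: each trip to the warehouse floor takes at most 3 across and each return brings at least 1 back, so after t trips out (and t−1 returns) at most 3t − (t−1) of the 10 are across; that first reaches 10 at t = 5, so at least 9 crossings are needed.
The safety rule pushes this higher. Following every safe sequence of crossings, the most of the 10 that can be at the warehouse floor as the hand-cart arrives there on crossing 9 is 9 — never all 10.
So no plan with fewer than 11 crossings exists, and this one achieves 11:
1. 2 bandits → the warehouse floor.  (the loading dock: 5M 3B; the warehouse floor: 0M 2B)
2. 1 bandit ← the loading dock.  (the loading dock: 5M 4B; the warehouse floor: 0M 1B)
3. 3 bandits → the warehouse floor.  (the loading dock: 5M 1B; the warehouse floor: 0M 4B)
4. 1 bandit ← the loading dock.  (the loading dock: 5M 2B; the warehouse floor: 0M 3B)
5. 3 merchants → the warehouse floor.  (the loading dock: 2M 2B; the warehouse floor: 3M 3B)
6. 1 merchant and 1 bandit ← the loading dock.  (the loading dock: 3M 3B; the warehouse floor: 2M 2B)
7. 3 merchants → the warehouse floor.  (the loading dock: 0M 3B; the warehouse floor: 5M 2B)
8. 1 bandit ← the loading dock.  (the loading dock: 0M 4B; the warehouse floor: 5M 1B)
9. 2 bandits → the warehouse floor.  (the loading dock: 0M 2B; the warehouse floor: 5M 3B)
10. 1 bandit ← the loading dock.  (the loading dock: 0M 3B; the warehouse floor: 5M 2B)
11. 3 bandits → the warehouse floor.  (the loading dock: 0M 0B; the warehouse floor: 5M 5B)

11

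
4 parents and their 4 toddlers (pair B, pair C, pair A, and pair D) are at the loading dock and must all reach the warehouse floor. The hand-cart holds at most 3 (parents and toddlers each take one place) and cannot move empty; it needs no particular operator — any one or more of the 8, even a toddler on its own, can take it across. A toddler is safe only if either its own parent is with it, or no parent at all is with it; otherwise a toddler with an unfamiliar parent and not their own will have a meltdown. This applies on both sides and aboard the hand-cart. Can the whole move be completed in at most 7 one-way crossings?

Counting alone: each trip to the warehouse floor takes at most 3 across and each return brings at least 1 back, so after t trips out (and t−1 returns) at most 3t − (t−1) of the 8 are across; that first reaches 8 at t = 4, so at least 7 crossings are needed.
The safety rule pushes this higher. Following every safe sequence of crossings, the most of the 8 that can be at the warehouse floor as the hand-cart arrives there on crossing 7 is 7 — never all 8.
So the move cannot be finished within 7 crossings. (The shortest complete plan takes 9:)
1. parent B and toddler B cross → the warehouse floor.
2. parent B crosses ← the loading dock.
3. parent B, parent C, and toddler C cross → the warehouse floor.
4. parent B and toddler B cross ← the loading dock.
5. parent A, parent B, and parent D cross → the warehouse floor.
6. toddler C crosses ← the loading dock.
7. toddler B and toddler C cross → the warehouse floor.
8. toddler B crosses ← the loading dock.
9. toddler A, toddler B, and toddler D cross → the warehouse floor.

No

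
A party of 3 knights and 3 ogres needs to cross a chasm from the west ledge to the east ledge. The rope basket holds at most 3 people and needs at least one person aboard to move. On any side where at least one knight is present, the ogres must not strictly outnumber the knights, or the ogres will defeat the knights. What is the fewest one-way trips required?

5

Counting alone: each trip to the east ledge takes at most 3 across and each return brings at least 1 back, so after t trips out (and t−1 returns) at most 3t − (t−1) of the 6 are across; that first reaches 6 at t = 3, so at least 5 crossings are needed.
The plan below uses exactly 5 crossings, so it is optimal:
1. 2 ogres → the east ledge.  (the west ledge: 3K 1O; the east ledge: 0K 2O)
2. 1 ogre ← the west ledge.  (the west ledge: 3K 2O; the east ledge: 0K 1O)
3. 3 knights → the east ledge.  (the west ledge: 0K 2O; the east ledge: 3K 1O)
4. 1 ogre ← the west ledge.  (the west ledge: 0K 3O; the east ledge: 3K 0O)
5. 3 ogres → the east ledge.  (the west ledge: 0K 0O; the east ledge: 3K 3O)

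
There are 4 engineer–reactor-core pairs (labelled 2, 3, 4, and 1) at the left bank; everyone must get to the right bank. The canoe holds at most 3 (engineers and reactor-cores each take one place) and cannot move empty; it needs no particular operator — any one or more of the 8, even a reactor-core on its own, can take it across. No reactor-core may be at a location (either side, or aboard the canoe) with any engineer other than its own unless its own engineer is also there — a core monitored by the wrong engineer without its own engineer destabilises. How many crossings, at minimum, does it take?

9

Counting alone: each trip to the right bank takes at most 3 across and each return brings at least 1 back, so after t trips out (and t−1 returns) at most 3t − (t−1) of the 8 are across; that first reaches 8 at t = 4, so at least 7 crossings are needed.
The safety rule pushes this higher. Following every safe sequence of crossings, the most of the 8 that can be at the right bank as the canoe arrives there on crossing 7 is 7 — never all 8.
So no plan with fewer than 9 crossings exists, and this one achieves 9:
1. engineer 2 and reactor-core 2 cross → the right bank.
2. engineer 2 crosses ← the left bank.
3. engineer 2, engineer 3, and reactor-core 3 cross → the right bank.
4. engineer 2 and reactor-core 2 cross ← the left bank.
5. engineer 1, engineer 2, and engineer 4 cross → the right bank.
6. reactor-core 3 crosses ← the left bank.
7. reactor-core 2 and reactor-core 3 cross → the right bank.
8. reactor-core 2 crosses ← the left bank.
9. reactor-core 1, reactor-core 2, and reactor-core 4 cross → the right bank.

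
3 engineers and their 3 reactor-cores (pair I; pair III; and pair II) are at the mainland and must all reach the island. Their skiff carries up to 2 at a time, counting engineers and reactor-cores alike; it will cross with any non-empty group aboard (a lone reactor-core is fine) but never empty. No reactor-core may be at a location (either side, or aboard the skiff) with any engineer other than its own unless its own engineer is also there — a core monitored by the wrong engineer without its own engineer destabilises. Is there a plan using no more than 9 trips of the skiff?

Counting alone: each trip to the island takes at most 2 across and each return brings at least 1 back, so after t trips out (and t−1 returns) at most 2t − (t−1) of the 6 are across; that first reaches 6 at t = 5, so at least 9 crossings are needed.
The safety rule pushes this higher. Following every safe sequence of crossings, the most of the 6 that can be at the island as the skiff arrives there on crossing 9 is 5 — never all 6.
So the move cannot be finished within 9 crossings. (The shortest complete plan takes 11:)
1. engineer I and reactor-core I cross → the island.
2. engineer I crosses ← the mainland.
3. reactor-core II and reactor-core III cross → the island.
4. reactor-core I crosses ← the mainland.
5. engineer II and engineer III cross → the island.
6. engineer III and reactor-core III cross ← the mainland.
7. engineer I and engineer III cross → the island.
8. reactor-core II crosses ← the mainland.
9. reactor-core I and reactor-core III cross → the island.
10. engineer II crosses ← the mainland.
11. engineer II and reactor-core II cross → the island.

No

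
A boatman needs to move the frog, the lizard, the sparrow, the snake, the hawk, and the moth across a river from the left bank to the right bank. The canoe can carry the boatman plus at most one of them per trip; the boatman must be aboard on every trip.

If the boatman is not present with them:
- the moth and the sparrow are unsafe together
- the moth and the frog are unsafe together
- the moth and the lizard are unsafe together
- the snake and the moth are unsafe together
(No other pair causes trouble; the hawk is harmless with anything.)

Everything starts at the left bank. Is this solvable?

No

Following every safe sequence of crossings from the start, the most of the 6 that can be at the right bank as the canoe arrives there on crossings 1, 3, 5 is 1, 2, 3 respectively; the best ever achieved is 3 of 6.
From crossing 7 on, no configuration arises that was not already reachable earlier: only 22 distinct safe configurations (who is on which side, and where the canoe is) can ever be reached, none of them has everyone across, and every continuation just revisits them. So no valid plan exists.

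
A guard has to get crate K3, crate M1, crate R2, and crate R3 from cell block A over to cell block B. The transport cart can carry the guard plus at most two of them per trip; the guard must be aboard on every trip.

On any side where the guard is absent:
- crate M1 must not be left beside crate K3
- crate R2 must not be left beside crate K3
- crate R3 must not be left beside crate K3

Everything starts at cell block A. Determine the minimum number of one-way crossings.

Counting alone: the guard can take at most 2 across per trip to cell block B, so moving all 4 needs at least 2 loaded trips out, with a return between consecutive ones — at least 3 crossings.
The safety rule pushes this higher. Following every safe sequence of crossings, the most of the 4 that can be at cell block B as the transport cart arrives there on crossing 3 is 3 — never all 4.
So no plan with fewer than 5 crossings exists, and this one achieves 5:
1. Guard goes to cell block B with crate K3.  [cell block A: crate M1, crate R2, crate R3 | cell block B: crate K3]
2. Guard goes back to cell block A alone.  [cell block A: crate M1, crate R2, crate R3 | cell block B: crate K3]
3. Guard goes to cell block B with crate M1 and crate R2.  [cell block A: crate R3 | cell block B: crate K3, crate M1, crate R2]
4. Guard goes back to cell block A with crate K3.  [cell block A: crate K3, crate R3 | cell block B: crate M1, crate R2]
5. Guard goes to cell block B with crate K3 and crate R3.  [cell block A: — | cell block B: crate K3, crate M1, crate R2, crate R3]

5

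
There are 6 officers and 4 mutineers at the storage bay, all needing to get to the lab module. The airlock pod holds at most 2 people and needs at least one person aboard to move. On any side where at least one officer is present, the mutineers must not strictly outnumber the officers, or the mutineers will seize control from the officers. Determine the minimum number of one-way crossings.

17

Counting alone: each trip to the lab module takes at most 2 across and each return brings at least 1 back, so after t trips out (and t−1 returns) at most 2t − (t−1) of the 10 are across; that first reaches 10 at t = 9, so at least 17 crossings are needed.
The plan below uses exactly 17 crossings, so it is optimal:
1. 2 mutineers → the lab module.  (the storage bay: 6O 2M; the lab module: 0O 2M)
2. 1 mutineer ← the storage bay.  (the storage bay: 6O 3M; the lab module: 0O 1M)
3. 2 mutineers → the lab module.  (the storage bay: 6O 1M; the lab module: 0O 3M)
4. 1 mutineer ← the storage bay.  (the storage bay: 6O 2M; the lab module: 0O 2M)
5. 2 officers → the lab module.  (the storage bay: 4O 2M; the lab module: 2O 2M)
6. 1 mutineer ← the storage bay.  (the storage bay: 4O 3M; the lab module: 2O 1M)
7. 1 officer and 1 mutineer → the lab module.  (the storage bay: 3O 2M; the lab module: 3O 2M)
8. 1 mutineer ← the storage bay.  (the storage bay: 3O 3M; the lab module: 3O 1M)
9. 2 mutineers → the lab module.  (the storage bay: 3O 1M; the lab module: 3O 3M)
10. 1 mutineer ← the storage bay.  (the storage bay: 3O 2M; the lab module: 3O 2M)
11. 1 officer and 1 mutineer → the lab module.  (the storage bay: 2O 1M; the lab module: 4O 3M)
12. 1 mutineer ← the storage bay.  (the storage bay: 2O 2M; the lab module: 4O 2M)
13. 2 mutineers → the lab module.  (the storage bay: 2O 0M; the lab module: 4O 4M)
14. 1 mutineer ← the storage bay.  (the storage bay: 2O 1M; the lab module: 4O 3M)
15. 1 officer and 1 mutineer → the lab module.  (the storage bay: 1O 0M; the lab module: 5O 4M)
16. 1 mutineer ← the storage bay.  (the storage bay: 1O 1M; the lab module: 5O 3M)
17. 1 officer and 1 mutineer → the lab module.  (the storage bay: 0O 0M; the lab module: 6O 4M)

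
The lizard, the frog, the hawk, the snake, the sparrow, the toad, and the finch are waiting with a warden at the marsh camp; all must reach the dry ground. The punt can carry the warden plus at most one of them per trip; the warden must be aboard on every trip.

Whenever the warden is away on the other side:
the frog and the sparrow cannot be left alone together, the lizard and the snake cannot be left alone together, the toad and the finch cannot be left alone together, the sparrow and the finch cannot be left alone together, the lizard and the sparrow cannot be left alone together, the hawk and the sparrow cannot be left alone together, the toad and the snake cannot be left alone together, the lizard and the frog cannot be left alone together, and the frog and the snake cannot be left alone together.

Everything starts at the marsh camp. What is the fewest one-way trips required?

Whatever the first load, the items left behind include a forbidden pair without the warden. No opening move is safe, so no plan exists.

impossible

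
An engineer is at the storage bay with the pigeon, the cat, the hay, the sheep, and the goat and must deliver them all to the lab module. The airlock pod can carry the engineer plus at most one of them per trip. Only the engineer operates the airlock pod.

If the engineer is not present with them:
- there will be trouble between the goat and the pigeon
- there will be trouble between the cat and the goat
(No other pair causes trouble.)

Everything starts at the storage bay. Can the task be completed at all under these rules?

1. Engineer goes to the lab module with the goat.
2. Engineer goes back to the storage bay alone.
3. Engineer goes to the lab module with the pigeon.
4. Engineer goes back to the storage bay with the goat.
5. Engineer goes to the lab module with the cat.
6. Engineer goes back to the storage bay alone.
7. Engineer goes to the lab module with the hay.
8. Engineer goes back to the storage bay alone.
9. Engineer goes to the lab module with the sheep.
10. Engineer goes back to the storage bay alone.
11. Engineer goes to the lab module with the goat.

Yes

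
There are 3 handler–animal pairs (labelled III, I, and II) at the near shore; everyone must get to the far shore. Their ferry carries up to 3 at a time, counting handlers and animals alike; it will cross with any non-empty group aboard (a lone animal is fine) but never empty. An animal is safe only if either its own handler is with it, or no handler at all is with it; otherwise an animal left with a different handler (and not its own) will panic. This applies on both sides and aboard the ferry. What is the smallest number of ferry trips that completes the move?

5

Counting alone: each trip to the far shore takes at most 3 across and each return brings at least 1 back, so after t trips out (and t−1 returns) at most 3t − (t−1) of the 6 are across; that first reaches 6 at t = 3, so at least 5 crossings are needed.
The plan below uses exactly 5 crossings, so it is optimal:
1. animal III and handler III cross → the far shore.
2. handler III crosses ← the near shore.
3. handler I, handler II, and handler III cross → the far shore.
4. animal III crosses ← the near shore.
5. animal I, animal II, and animal III cross → the far shore.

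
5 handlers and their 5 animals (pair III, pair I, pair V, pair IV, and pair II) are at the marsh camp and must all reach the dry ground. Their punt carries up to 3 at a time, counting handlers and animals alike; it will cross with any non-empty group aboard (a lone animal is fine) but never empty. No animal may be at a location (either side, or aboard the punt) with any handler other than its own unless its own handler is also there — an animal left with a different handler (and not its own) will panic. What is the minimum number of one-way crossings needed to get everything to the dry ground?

Counting alone: each trip to the dry ground takes at most 3 across and each return brings at least 1 back, so after t trips out (and t−1 returns) at most 3t − (t−1) of the 10 are across; that first reaches 10 at t = 5, so at least 9 crossings are needed.
The safety rule pushes this higher. Following every safe sequence of crossings, the most of the 10 that can be at the dry ground as the punt arrives there on crossing 9 is 9 — never all 10.
So no plan with fewer than 11 crossings exists, and this one achieves 11:
1. animal III and handler III cross → the dry ground.
2. handler III crosses ← the marsh camp.
3. animal I, animal IV, and animal V cross → the dry ground.
4. animal III crosses ← the marsh camp.
5. handler I, handler IV, and handler V cross → the dry ground.
6. animal I and handler I cross ← the marsh camp.
7. handler I, handler II, and handler III cross → the dry ground.
8. animal V crosses ← the marsh camp.
9. animal I and animal III cross → the dry ground.
10. animal III crosses ← the marsh camp.
11. animal II, animal III, and animal V cross → the dry ground.

11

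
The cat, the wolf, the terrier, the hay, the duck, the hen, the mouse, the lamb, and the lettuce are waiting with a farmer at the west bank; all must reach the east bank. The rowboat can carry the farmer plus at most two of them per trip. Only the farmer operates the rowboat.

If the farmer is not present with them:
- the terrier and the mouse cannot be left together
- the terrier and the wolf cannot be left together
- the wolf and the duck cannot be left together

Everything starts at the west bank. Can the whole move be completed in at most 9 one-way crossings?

Yes

Yes — this plan uses 9 crossings (≤ 9):
1. Farmer goes to the east bank with the terrier and the wolf.
2. Farmer goes back to the west bank with the wolf.
3. Farmer goes to the east bank with the cat and the duck.
4. Farmer goes back to the west bank alone.
5. Farmer goes to the east bank with the hay and the hen.
6. Farmer goes back to the west bank alone.
7. Farmer goes to the east bank with the lamb and the lettuce.
8. Farmer goes back to the west bank alone.
9. Farmer goes to the east bank with the mouse and the wolf.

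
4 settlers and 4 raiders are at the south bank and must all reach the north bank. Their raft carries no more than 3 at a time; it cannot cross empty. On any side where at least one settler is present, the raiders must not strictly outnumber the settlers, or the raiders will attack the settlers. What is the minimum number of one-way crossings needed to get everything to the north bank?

Counting alone: each trip to the north bank takes at most 3 across and each return brings at least 1 back, so after t trips out (and t−1 returns) at most 3t − (t−1) of the 8 are across; that first reaches 8 at t = 4, so at least 7 crossings are needed.
The safety rule pushes this higher. Following every safe sequence of crossings, the most of the 8 that can be at the north bank as the raft arrives there on crossing 7 is 7 — never all 8.
So no plan with fewer than 9 crossings exists, and this one achieves 9:
1. 2 raiders → the north bank.  (the south bank: 4S 2R; the north bank: 0S 2R)
2. 1 raider ← the south bank.  (the south bank: 4S 3R; the north bank: 0S 1R)
3. 3 raiders → the north bank.  (the south bank: 4S 0R; the north bank: 0S 4R)
4. 1 raider ← the south bank.  (the south bank: 4S 1R; the north bank: 0S 3R)
5. 3 settlers → the north bank.  (the south bank: 1S 1R; the north bank: 3S 3R)
6. 1 settler and 1 raider ← the south bank.  (the south bank: 2S 2R; the north bank: 2S 2R)
7. 2 settlers → the north bank.  (the south bank: 0S 2R; the north bank: 4S 2R)
8. 1 raider ← the south bank.  (the south bank: 0S 3R; the north bank: 4S 1R)
9. 3 raiders → the north bank.  (the south bank: 0S 0R; the north bank: 4S 4R)

9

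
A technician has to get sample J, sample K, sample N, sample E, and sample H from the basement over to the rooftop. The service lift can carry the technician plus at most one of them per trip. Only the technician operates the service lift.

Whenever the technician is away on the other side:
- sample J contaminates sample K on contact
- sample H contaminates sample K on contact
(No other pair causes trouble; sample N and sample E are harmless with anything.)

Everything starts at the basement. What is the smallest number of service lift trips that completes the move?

Counting alone: the technician can take at most 1 across per trip to the rooftop, so moving all 5 needs at least 5 loaded trips out, with a return between consecutive ones — at least 9 crossings.
The safety rule pushes this higher. Following every safe sequence of crossings, the most of the 5 that can be at the rooftop as the service lift arrives there on crossing 9 is 4 — never all 5.
So no plan with fewer than 11 crossings exists, and this one achieves 11:
1. Technician goes to the rooftop with sample K.
2. Technician goes back to the basement alone.
3. Technician goes to the rooftop with sample J.
4. Technician goes back to the basement with sample K.
5. Technician goes to the rooftop with sample H.
6. Technician goes back to the basement alone.
7. Technician goes to the rooftop with sample N.
8. Technician goes back to the basement alone.
9. Technician goes to the rooftop with sample E.
10. Technician goes back to the basement alone.
11. Technician goes to the rooftop with sample K.

11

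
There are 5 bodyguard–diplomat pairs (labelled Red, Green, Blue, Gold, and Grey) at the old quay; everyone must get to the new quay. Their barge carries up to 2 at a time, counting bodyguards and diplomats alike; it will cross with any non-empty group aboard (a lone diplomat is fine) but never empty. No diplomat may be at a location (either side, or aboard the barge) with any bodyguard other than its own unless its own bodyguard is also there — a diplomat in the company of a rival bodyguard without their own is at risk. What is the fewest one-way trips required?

Following every safe sequence of crossings from the start, the most of the 10 that can be at the new quay as the barge arrives there on crossings 1, 3, 5, 7 is 2, 3, 4, 5 respectively; the best ever achieved is 5 of 10.
From crossing 9 on, no configuration arises that was not already reachable earlier: only 82 distinct safe configurations (who is on which side, and where the barge is) can ever be reached, none of them has everyone across, and every continuation just revisits them. So no valid plan exists.

impossible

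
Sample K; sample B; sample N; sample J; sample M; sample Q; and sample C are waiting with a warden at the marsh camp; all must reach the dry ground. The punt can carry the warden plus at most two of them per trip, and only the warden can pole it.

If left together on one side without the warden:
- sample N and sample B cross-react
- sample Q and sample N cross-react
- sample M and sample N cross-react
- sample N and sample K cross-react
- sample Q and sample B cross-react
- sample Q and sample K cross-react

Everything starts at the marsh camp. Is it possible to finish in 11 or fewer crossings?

Yes

Yes — this plan uses 11 crossings (≤ 11):
1. Warden goes to the dry ground with sample N and sample Q.  [the marsh camp: sample B, sample C, sample J, sample K, sample M | the dry ground: sample N, sample Q]
2. Warden goes back to the marsh camp with sample N.  [the marsh camp: sample B, sample C, sample J, sample K, sample M, sample N | the dry ground: sample Q]
3. Warden goes to the dry ground with sample J and sample N.  [the marsh camp: sample B, sample C, sample K, sample M | the dry ground: sample J, sample N, sample Q]
4. Warden goes back to the marsh camp with sample N.  [the marsh camp: sample B, sample C, sample K, sample M, sample N | the dry ground: sample J, sample Q]
5. Warden goes to the dry ground with sample M and sample N.  [the marsh camp: sample B, sample C, sample K | the dry ground: sample J, sample M, sample N, sample Q]
6. Warden goes back to the marsh camp with sample N.  [the marsh camp: sample B, sample C, sample K, sample N | the dry ground: sample J, sample M, sample Q]
7. Warden goes to the dry ground with sample B and sample K.  [the marsh camp: sample C, sample N | the dry ground: sample B, sample J, sample K, sample M, sample Q]
8. Warden goes back to the marsh camp with sample Q.  [the marsh camp: sample C, sample N, sample Q | the dry ground: sample B, sample J, sample K, sample M]
9. Warden goes to the dry ground with sample C and sample N.  [the marsh camp: sample Q | the dry ground: sample B, sample C, sample J, sample K, sample M, sample N]
10. Warden goes back to the marsh camp with sample N.  [the marsh camp: sample N, sample Q | the dry ground: sample B, sample C, sample J, sample K, sample M]
11. Warden goes to the dry ground with sample N and sample Q.  [the marsh camp: — | the dry ground: sample B, sample C, sample J, sample K, sample M, sample N, sample Q]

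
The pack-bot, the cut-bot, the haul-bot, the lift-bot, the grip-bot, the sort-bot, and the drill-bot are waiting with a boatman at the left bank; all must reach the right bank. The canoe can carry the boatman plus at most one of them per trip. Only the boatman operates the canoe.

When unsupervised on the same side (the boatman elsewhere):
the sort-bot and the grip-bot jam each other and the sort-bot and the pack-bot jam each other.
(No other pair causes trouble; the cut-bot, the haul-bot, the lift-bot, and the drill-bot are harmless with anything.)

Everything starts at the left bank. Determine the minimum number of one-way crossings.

15

Counting alone: the boatman can take at most 1 across per trip to the right bank, so moving all 7 needs at least 7 loaded trips out, with a return between consecutive ones — at least 13 crossings.
The safety rule pushes this higher. Following every safe sequence of crossings, the most of the 7 that can be at the right bank as the canoe arrives there on crossing 13 is 6 — never all 7.
So no plan with fewer than 15 crossings exists, and this one achieves 15:
1. Boatman goes to the right bank with the sort-bot.  [the left bank: the cut-bot, the drill-bot, the grip-bot, the haul-bot, the lift-bot, the pack-bot | the right bank: the sort-bot]
2. Boatman goes back to the left bank alone.  [the left bank: the cut-bot, the drill-bot, the grip-bot, the haul-bot, the lift-bot, the pack-bot | the right bank: the sort-bot]
3. Boatman goes to the right bank with the pack-bot.  [the left bank: the cut-bot, the drill-bot, the grip-bot, the haul-bot, the lift-bot | the right bank: the pack-bot, the sort-bot]
4. Boatman goes back to the left bank with the sort-bot.  [the left bank: the cut-bot, the drill-bot, the grip-bot, the haul-bot, the lift-bot, the sort-bot | the right bank: the pack-bot]
5. Boatman goes to the right bank with the grip-bot.  [the left bank: the cut-bot, the drill-bot, the haul-bot, the lift-bot, the sort-bot | the right bank: the grip-bot, the pack-bot]
6. Boatman goes back to the left bank alone.  [the left bank: the cut-bot, the drill-bot, the haul-bot, the lift-bot, the sort-bot | the right bank: the grip-bot, the pack-bot]
7. Boatman goes to the right bank with the cut-bot.  [the left bank: the drill-bot, the haul-bot, the lift-bot, the sort-bot | the right bank: the cut-bot, the grip-bot, the pack-bot]
8. Boatman goes back to the left bank alone.  [the left bank: the drill-bot, the haul-bot, the lift-bot, the sort-bot | the right bank: the cut-bot, the grip-bot, the pack-bot]
9. Boatman goes to the right bank with the haul-bot.  [the left bank: the drill-bot, the lift-bot, the sort-bot | the right bank: the cut-bot, the grip-bot, the haul-bot, the pack-bot]
10. Boatman goes back to the left bank alone.  [the left bank: the drill-bot, the lift-bot, the sort-bot | the right bank: the cut-bot, the grip-bot, the haul-bot, the pack-bot]
11. Boatman goes to the right bank with the lift-bot.  [the left bank: the drill-bot, the sort-bot | the right bank: the cut-bot, the grip-bot, the haul-bot, the lift-bot, the pack-bot]
12. Boatman goes back to the left bank alone.  [the left bank: the drill-bot, the sort-bot | the right bank: the cut-bot, the grip-bot, the haul-bot, the lift-bot, the pack-bot]
13. Boatman goes to the right bank with the drill-bot.  [the left bank: the sort-bot | the right bank: the cut-bot, the drill-bot, the grip-bot, the haul-bot, the lift-bot, the pack-bot]
14. Boatman goes back to the left bank alone.  [the left bank: the sort-bot | the right bank: the cut-bot, the drill-bot, the grip-bot, the haul-bot, the lift-bot, the pack-bot]
15. Boatman goes to the right bank with the sort-bot.  [the left bank: — | the right bank: the cut-bot, the drill-bot, the grip-bot, the haul-bot, the lift-bot, the pack-bot, the sort-bot]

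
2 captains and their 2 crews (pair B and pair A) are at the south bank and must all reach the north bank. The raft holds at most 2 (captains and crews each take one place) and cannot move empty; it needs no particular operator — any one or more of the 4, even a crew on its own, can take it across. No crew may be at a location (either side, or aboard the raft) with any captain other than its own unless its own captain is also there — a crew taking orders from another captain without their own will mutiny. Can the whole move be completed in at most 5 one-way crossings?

Yes — this plan uses 5 crossings (≤ 5):
1. captain B and crew B cross → the north bank.
2. captain B crosses ← the south bank.
3. captain A and captain B cross → the north bank.
4. captain A crosses ← the south bank.
5. captain A and crew A cross → the north bank.

Yes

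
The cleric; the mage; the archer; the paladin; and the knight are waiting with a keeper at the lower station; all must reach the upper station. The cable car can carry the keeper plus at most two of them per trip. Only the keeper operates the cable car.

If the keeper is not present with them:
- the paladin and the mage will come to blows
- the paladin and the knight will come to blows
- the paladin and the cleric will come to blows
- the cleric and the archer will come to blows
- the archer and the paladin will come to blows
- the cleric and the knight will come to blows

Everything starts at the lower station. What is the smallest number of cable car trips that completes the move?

Counting alone: the keeper can take at most 2 across per trip to the upper station, so moving all 5 needs at least 3 loaded trips out, with a return between consecutive ones — at least 5 crossings.
The safety rule pushes this higher. Following every safe sequence of crossings, the most of the 5 that can be at the upper station as the cable car arrives there on crossing 5 is 4 — never all 5.
So no plan with fewer than 7 crossings exists, and this one achieves 7:
1. Keeper goes to the upper station with the cleric and the paladin.  [the lower station: the archer, the knight, the mage | the upper station: the cleric, the paladin]
2. Keeper goes back to the lower station with the cleric.  [the lower station: the archer, the cleric, the knight, the mage | the upper station: the paladin]
3. Keeper goes to the upper station with the cleric and the mage.  [the lower station: the archer, the knight | the upper station: the cleric, the mage, the paladin]
4. Keeper goes back to the lower station with the paladin.  [the lower station: the archer, the knight, the paladin | the upper station: the cleric, the mage]
5. Keeper goes to the upper station with the archer and the knight.  [the lower station: the paladin | the upper station: the archer, the cleric, the knight, the mage]
6. Keeper goes back to the lower station with the cleric.  [the lower station: the cleric, the paladin | the upper station: the archer, the knight, the mage]
7. Keeper goes to the upper station with the cleric and the paladin.  [the lower station: — | the upper station: the archer, the cleric, the knight, the mage, the paladin]

7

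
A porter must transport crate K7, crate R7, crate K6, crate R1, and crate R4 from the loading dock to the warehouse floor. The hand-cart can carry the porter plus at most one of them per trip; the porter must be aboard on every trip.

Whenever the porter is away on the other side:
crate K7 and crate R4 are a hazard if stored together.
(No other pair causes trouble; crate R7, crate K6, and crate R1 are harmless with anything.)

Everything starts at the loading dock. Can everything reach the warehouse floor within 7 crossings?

Counting alone: the porter can take at most 1 across per trip to the warehouse floor, so moving all 5 needs at least 5 loaded trips out, with a return between consecutive ones — at least 9 crossings.
Since 7 < 9, 7 crossings cannot be enough. (The shortest complete plan in fact takes 9:)
1. Porter goes to the warehouse floor with crate K7.  [the loading dock: crate K6, crate R1, crate R4, crate R7 | the warehouse floor: crate K7]
2. Porter goes back to the loading dock alone.  [the loading dock: crate K6, crate R1, crate R4, crate R7 | the warehouse floor: crate K7]
3. Porter goes to the warehouse floor with crate R7.  [the loading dock: crate K6, crate R1, crate R4 | the warehouse floor: crate K7, crate R7]
4. Porter goes back to the loading dock alone.  [the loading dock: crate K6, crate R1, crate R4 | the warehouse floor: crate K7, crate R7]
5. Porter goes to the warehouse floor with crate K6.  [the loading dock: crate R1, crate R4 | the warehouse floor: crate K6, crate K7, crate R7]
6. Porter goes back to the loading dock alone.  [the loading dock: crate R1, crate R4 | the warehouse floor: crate K6, crate K7, crate R7]
7. Porter goes to the warehouse floor with crate R1.  [the loading dock: crate R4 | the warehouse floor: crate K6, crate K7, crate R1, crate R7]
8. Porter goes back to the loading dock alone.  [the loading dock: crate R4 | the warehouse floor: crate K6, crate K7, crate R1, crate R7]
9. Porter goes to the warehouse floor with crate R4.  [the loading dock: — | the warehouse floor: crate K6, crate K7, crate R1, crate R4, crate R7]

No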